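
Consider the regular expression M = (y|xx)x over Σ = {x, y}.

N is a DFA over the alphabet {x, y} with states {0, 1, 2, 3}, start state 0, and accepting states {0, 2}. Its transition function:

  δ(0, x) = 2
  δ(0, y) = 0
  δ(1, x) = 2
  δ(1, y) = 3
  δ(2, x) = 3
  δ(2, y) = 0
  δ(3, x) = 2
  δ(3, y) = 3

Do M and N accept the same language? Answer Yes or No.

No

The empty string ε is accepted by N but rejected by M.
So L(M) ≠ L(N).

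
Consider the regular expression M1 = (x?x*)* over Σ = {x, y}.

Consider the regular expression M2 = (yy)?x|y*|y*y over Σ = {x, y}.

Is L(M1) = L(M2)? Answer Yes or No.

No

The string xx is accepted by M1 but rejected by M2.
So L(M1) ≠ L(M2).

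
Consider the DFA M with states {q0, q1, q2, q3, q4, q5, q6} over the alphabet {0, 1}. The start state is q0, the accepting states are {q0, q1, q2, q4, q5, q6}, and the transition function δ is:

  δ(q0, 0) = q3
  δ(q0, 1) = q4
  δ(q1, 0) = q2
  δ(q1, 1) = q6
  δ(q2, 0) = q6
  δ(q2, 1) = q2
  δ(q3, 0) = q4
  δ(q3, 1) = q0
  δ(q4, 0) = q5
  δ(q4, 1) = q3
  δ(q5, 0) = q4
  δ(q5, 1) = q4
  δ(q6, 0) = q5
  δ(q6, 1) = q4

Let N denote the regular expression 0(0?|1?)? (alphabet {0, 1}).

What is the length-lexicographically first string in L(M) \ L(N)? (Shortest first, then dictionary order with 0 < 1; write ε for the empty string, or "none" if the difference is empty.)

ε

The empty string ε is accepted by M but not by N.
Since ε is the unique shortest string, it is the required witness.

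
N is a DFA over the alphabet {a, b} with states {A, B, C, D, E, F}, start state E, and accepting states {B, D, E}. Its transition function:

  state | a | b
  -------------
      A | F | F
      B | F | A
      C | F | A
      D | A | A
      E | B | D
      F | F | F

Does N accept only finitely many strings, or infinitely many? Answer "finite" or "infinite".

finite

The useful states (reachable from E and able to reach an accepting state) are {B, D, E}.
Restricted to these states the transition graph has no cycle, so every accepting path has bounded length and L is finite.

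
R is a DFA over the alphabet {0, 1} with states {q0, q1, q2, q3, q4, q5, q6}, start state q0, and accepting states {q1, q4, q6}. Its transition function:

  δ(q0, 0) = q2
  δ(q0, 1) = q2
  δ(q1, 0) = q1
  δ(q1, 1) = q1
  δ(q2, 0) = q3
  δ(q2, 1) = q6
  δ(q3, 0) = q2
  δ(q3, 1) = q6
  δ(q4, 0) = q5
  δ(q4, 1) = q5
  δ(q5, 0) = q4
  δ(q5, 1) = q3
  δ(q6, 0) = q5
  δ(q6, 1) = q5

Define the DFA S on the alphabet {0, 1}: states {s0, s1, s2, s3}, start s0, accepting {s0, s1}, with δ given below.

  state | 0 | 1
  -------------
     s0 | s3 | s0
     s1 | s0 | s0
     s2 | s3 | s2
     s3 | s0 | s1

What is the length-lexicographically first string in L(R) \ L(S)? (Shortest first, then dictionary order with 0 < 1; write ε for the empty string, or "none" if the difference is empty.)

The string 0100 is accepted by R but not by S.
No shorter string lies in the difference, and 0100 is the lexicographically first length-4 string in L(R) \ L(S).

0100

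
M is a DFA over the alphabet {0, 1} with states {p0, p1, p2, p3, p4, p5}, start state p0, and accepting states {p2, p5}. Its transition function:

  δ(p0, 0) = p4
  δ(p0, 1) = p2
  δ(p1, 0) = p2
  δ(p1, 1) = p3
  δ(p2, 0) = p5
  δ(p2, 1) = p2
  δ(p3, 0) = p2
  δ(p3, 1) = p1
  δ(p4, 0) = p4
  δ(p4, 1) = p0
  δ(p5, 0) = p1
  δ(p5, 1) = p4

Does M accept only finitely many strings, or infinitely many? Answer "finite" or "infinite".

infinite

State p2 is reachable from the start and can reach an accepting state, and it lies on the cycle p2 → p2.
Traversing that cycle any number of times yields accepted strings of unbounded length, so the language is infinite.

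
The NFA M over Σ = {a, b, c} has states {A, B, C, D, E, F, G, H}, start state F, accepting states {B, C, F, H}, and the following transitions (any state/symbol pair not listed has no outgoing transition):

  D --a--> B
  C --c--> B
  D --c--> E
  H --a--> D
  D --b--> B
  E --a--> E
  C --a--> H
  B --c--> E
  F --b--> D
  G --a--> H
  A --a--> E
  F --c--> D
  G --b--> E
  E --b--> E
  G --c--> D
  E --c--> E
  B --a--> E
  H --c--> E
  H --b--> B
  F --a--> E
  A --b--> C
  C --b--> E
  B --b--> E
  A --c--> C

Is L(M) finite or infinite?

The useful states (reachable from F and able to reach an accepting state) are {B, D, F}.
Restricted to these states the transition graph has no cycle, so every accepting path has bounded length and L is finite.

finite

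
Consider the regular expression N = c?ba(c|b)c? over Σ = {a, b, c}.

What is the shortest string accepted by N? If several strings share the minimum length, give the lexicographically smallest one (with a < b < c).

By inspection of the expression, no string of length less than 3 matches, and bab is the lexicographically first match of length 3.

bab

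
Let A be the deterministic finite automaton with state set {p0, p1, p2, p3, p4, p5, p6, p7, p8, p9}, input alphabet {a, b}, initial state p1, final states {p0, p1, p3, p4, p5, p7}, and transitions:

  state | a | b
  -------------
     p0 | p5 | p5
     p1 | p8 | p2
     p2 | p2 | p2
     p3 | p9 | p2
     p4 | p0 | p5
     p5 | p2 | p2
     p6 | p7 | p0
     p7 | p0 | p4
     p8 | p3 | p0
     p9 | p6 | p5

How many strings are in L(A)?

18

The useful subgraph on states {p0, p1, p3, p4, p5, p6, p7, p8, p9} is acyclic, so L(A) is finite; the longest accepting path visits 9 useful states, giving maximum string length 8.
Counting accepting paths from p1 by length: 1 of length 0, 2 of length 2, 2 of length 3, 1 of length 4, 2 of length 5, 4 of length 6, 4 of length 7, 2 of length 8. Total 18.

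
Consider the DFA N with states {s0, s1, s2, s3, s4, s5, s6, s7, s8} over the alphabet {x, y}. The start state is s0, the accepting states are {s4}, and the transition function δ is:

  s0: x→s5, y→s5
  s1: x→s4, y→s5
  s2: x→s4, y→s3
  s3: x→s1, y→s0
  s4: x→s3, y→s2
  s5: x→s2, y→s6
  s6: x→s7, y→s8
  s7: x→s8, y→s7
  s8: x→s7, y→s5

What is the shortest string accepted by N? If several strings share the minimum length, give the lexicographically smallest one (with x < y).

A breadth-first search from s0 reaches an accepting state first via the path s0 → s5 → s2 → s4 on input xxx.
No string of length < 3 is accepted (BFS exhausts all shorter strings without reaching an accepting state), and xxx is the lexicographically least accepting string of length 3.

xxx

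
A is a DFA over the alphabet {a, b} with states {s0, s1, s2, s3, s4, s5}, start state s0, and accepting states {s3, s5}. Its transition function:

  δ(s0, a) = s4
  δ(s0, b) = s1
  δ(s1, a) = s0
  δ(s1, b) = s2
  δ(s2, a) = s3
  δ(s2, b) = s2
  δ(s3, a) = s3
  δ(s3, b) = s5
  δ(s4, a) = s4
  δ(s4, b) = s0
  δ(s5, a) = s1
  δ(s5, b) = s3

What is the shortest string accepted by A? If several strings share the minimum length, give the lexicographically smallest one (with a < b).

A breadth-first search from s0 reaches an accepting state first via the path s0 → s1 → s2 → s3 on input bba.
No string of length < 3 is accepted (BFS exhausts all shorter strings without reaching an accepting state), and bba is the lexicographically least accepting string of length 3.

bba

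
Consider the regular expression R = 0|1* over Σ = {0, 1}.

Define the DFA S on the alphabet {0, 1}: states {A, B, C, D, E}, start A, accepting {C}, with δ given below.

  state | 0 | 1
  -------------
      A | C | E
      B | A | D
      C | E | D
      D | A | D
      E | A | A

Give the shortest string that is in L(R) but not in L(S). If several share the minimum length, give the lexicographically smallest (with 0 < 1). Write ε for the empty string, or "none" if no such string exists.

ε

The empty string ε is accepted by R but not by S.
Since ε is the unique shortest string, it is the required witness.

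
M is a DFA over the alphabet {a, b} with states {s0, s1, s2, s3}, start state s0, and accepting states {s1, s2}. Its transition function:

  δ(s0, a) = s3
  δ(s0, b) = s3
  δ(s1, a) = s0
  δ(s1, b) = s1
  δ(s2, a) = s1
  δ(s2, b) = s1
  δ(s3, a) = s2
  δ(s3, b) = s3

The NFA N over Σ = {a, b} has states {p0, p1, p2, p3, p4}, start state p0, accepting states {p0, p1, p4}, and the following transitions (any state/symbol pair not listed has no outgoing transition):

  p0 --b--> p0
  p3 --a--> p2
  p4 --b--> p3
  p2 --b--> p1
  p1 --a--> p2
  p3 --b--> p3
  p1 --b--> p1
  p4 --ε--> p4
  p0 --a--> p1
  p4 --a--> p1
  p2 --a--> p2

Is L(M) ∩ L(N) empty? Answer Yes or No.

The string ba is accepted by both M and N.
Hence L(M) ∩ L(N) ≠ ∅.

No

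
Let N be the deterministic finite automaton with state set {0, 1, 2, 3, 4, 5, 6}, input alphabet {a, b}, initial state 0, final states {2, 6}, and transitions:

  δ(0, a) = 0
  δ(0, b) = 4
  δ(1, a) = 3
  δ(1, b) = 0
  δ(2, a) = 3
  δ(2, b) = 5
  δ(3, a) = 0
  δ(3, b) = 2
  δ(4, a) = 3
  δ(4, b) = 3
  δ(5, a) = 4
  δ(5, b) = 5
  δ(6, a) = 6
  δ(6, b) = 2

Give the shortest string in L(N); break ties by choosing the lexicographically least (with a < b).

bab

A breadth-first search from 0 reaches an accepting state first via the path 0 → 4 → 3 → 2 on input bab.
No string of length < 3 is accepted (BFS exhausts all shorter strings without reaching an accepting state), and bab is the lexicographically least accepting string of length 3.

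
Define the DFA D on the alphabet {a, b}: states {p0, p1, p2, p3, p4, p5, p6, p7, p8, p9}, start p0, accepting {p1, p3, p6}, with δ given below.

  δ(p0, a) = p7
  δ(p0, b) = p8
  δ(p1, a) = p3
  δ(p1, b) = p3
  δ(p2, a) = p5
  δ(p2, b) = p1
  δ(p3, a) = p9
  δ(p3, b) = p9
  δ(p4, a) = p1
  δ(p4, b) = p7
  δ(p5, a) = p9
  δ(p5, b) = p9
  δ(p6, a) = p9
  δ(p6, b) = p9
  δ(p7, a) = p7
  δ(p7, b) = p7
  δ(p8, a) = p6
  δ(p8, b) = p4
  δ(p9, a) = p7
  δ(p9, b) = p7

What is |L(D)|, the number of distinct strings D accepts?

4

The useful subgraph on states {p0, p1, p3, p4, p6, p8} is acyclic, so L(D) is finite; the longest accepting path visits 5 useful states, giving maximum string length 4.
Counting accepting paths from p0 by length: 1 of length 2, 1 of length 3, 2 of length 4. Total 4.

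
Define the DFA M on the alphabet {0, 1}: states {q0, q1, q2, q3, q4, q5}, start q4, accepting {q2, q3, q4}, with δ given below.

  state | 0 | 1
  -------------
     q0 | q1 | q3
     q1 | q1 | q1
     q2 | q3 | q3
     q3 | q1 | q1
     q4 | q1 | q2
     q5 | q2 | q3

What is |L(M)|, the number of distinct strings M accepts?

The useful subgraph on states {q2, q3, q4} is acyclic, so L(M) is finite; the longest accepting path visits 3 useful states, giving maximum string length 2.
Counting accepting paths from q4 by length: 1 of length 0, 1 of length 1, 2 of length 2. Total 4.

4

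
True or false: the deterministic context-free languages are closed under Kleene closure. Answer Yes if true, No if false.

L = {c aⁿbⁿ : n≥0} ∪ {cc aⁿb²ⁿ : n≥0} is a DCFL (the number of leading c's fixes which ratio the DPDA checks), but L* is not. Every word of L starts with c, so in a factorisation of the string cc aⁱbʲ (i≥1) into words of L each factor begins at one of the two c's: either the whole string is a single word of L (forcing j = 2i), or it splits as c · (c aⁱbʲ) with c ∈ L (take n = 0) and c aⁱbʲ ∈ L (forcing j = i). Thus L* ∩ cca⁺b* = {cc aⁿbⁿ : n≥1} ∪ {cc aⁿb²ⁿ : n≥1}. A DPDA for L* would give one for this intersection with a regular set, and, started from its configuration after reading cc, one for {aⁿbⁿ : n≥1} ∪ {aⁿb²ⁿ : n≥1}, which no deterministic PDA accepts (a DPDA for it would have a single run on aⁿb²ⁿ, accepting after the prefix aⁿbⁿ and accepting again after n more b's; an ordinary PDA that simulates it on a's and b's and, at any moment when it is accepting, may switch to reading only a fresh letter d while feeding each d to the simulation as a b, would accept aⁱbʲdᵏ (k≥1) exactly when both aⁱbʲ and aⁱbʲ⁺ᵏ are in the language, i.e. its language intersected with the regular set a*b*d⁺ would be exactly {aⁿbⁿdⁿ : n≥1} — impossible, since context-free languages are closed under intersection with regular sets and {aⁿbⁿdⁿ} is not context-free). So L* is not a DCFL.

No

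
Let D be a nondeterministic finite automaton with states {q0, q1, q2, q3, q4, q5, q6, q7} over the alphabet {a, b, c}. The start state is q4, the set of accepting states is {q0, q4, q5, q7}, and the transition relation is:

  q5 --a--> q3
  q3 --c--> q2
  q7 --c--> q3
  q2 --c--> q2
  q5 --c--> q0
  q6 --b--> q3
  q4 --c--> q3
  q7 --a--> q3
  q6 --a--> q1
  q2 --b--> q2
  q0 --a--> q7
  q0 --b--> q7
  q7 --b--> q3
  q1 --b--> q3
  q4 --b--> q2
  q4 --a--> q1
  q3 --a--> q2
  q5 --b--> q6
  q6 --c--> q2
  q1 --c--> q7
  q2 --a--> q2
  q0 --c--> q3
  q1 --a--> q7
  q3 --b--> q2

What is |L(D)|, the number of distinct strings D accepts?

The useful subgraph on states {q1, q4, q7} is acyclic, so L(D) is finite; the longest accepting path visits 3 useful states, giving maximum string length 2.
Counting accepting paths from q4 by length: 1 of length 0, 2 of length 2. Total 3.

3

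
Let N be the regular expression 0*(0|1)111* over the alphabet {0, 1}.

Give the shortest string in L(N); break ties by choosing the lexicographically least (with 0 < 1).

By inspection of the expression, no string of length less than 3 matches, and 011 is the lexicographically first match of length 3.

011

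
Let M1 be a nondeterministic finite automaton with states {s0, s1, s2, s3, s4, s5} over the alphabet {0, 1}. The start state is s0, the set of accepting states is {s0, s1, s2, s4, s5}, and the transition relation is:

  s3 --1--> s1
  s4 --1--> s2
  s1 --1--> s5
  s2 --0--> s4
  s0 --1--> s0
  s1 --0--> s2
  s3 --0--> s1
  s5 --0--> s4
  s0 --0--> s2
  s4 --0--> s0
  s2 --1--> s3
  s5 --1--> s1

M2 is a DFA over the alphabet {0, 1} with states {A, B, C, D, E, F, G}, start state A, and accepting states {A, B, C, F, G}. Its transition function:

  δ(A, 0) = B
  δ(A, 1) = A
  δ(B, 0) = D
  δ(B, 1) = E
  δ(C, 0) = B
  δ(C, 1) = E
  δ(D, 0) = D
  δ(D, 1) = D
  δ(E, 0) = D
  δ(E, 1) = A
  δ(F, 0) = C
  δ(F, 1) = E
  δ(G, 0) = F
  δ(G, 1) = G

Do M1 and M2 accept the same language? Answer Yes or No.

No

The string 00 is accepted by M1 but rejected by M2.
So L(M1) ≠ L(M2).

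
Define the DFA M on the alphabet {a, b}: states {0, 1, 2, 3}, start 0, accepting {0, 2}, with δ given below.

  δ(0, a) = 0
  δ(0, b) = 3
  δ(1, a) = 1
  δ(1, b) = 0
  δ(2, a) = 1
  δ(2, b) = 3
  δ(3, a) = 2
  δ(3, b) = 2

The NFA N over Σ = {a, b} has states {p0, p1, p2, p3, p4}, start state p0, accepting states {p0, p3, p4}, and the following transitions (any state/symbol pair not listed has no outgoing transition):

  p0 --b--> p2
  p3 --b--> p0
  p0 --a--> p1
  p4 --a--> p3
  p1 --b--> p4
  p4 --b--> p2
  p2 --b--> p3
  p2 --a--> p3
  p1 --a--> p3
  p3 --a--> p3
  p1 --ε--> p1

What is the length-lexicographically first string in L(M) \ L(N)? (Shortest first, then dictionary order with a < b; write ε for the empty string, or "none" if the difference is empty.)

The string a is accepted by M but not by N.
No shorter string lies in the difference, and a is the lexicographically first length-1 string in L(M) \ L(N).

a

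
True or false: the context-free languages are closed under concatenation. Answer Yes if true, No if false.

Yes

Take grammars for L₁ and L₂ with disjoint nonterminals and start symbols S₁, S₂; adding a new start symbol with S → S₁S₂ gives a context-free grammar for L₁L₂.
So the context-free languages are closed under concatenation.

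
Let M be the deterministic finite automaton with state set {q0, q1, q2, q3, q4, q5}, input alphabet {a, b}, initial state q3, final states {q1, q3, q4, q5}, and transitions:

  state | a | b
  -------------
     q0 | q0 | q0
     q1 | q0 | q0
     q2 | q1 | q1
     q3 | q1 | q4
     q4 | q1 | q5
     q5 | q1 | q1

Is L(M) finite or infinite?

The useful states (reachable from q3 and able to reach an accepting state) are {q1, q3, q4, q5}.
Restricted to these states the transition graph has no cycle, so every accepting path has bounded length and L is finite.

finite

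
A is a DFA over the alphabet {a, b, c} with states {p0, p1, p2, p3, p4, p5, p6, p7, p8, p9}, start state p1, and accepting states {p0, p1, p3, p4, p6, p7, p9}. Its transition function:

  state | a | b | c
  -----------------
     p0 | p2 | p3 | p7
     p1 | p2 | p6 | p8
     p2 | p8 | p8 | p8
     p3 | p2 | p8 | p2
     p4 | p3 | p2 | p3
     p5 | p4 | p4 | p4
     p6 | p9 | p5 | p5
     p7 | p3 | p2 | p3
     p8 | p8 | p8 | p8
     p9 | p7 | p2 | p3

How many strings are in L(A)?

The useful subgraph on states {p1, p3, p4, p5, p6, p7, p9} is acyclic, so L(A) is finite; the longest accepting path visits 5 useful states, giving maximum string length 4.
Counting accepting paths from p1 by length: 1 of length 0, 1 of length 1, 1 of length 2, 8 of length 3, 14 of length 4. Total 25.

25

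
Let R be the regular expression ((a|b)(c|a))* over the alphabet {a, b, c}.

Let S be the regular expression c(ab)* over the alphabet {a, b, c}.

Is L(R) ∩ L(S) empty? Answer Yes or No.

Yes

Converting the expression R to a DFA (subset construction, then merging equivalent states) gives the minimal DFA with states {r0, r1, r2}, start state r0, accepting states {r0} and transitions r0: a→r1, b→r1, c→r2; r1: a→r0, b→r2, c→r0; r2: a→r2, b→r2, c→r2.
Converting the expression S to a DFA (subset construction, then merging equivalent states) gives the minimal DFA with states {s0, s1, s2, s3}, start state s0, accepting states {s2} and transitions s0: a→s1, b→s1, c→s2; s1: a→s1, b→s1, c→s1; s2: a→s3, b→s1, c→s1; s3: a→s1, b→s2, c→s1.
Exploring the product automaton R × S from the start pair (r0, s0), following both machines on each input symbol, reaches 6 state pairs: (r0, s0), (r1, s1), (r2, s2), (r0, s1), (r2, s1), (r2, s3).
R accepts in {r0} and S accepts in {s2}; no reachable pair has both components accepting, so no string drives both machines to acceptance simultaneously and L(R) ∩ L(S) = ∅.
So no string is accepted by both, and the intersection is empty.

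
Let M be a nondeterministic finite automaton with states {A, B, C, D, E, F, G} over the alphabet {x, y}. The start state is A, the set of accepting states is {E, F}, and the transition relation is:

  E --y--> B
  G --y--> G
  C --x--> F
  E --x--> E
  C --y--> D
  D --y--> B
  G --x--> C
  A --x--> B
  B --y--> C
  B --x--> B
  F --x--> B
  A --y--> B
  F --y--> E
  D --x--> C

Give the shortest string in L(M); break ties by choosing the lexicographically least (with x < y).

xyx

A breadth-first search from A reaches an accepting state first via the path A → B → C → F on input xyx.
No string of length < 3 is accepted (BFS exhausts all shorter strings without reaching an accepting state), and xyx is the lexicographically least accepting string of length 3.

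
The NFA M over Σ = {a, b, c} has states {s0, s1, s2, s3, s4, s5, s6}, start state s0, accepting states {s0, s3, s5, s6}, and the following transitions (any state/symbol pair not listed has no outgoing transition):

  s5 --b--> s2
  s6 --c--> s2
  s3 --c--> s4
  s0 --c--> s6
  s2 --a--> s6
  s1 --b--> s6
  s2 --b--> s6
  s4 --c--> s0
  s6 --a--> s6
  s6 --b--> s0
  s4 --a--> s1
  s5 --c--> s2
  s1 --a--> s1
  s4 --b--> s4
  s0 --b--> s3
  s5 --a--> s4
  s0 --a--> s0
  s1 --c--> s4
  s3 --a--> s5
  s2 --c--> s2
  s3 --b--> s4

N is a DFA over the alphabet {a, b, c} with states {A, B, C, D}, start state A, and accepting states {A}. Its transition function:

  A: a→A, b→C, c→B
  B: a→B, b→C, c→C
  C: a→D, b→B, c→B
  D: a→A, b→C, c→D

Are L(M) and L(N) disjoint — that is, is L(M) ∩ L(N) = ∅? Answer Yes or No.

No

The empty string ε is accepted by both M and N.
Hence L(M) ∩ L(N) ≠ ∅.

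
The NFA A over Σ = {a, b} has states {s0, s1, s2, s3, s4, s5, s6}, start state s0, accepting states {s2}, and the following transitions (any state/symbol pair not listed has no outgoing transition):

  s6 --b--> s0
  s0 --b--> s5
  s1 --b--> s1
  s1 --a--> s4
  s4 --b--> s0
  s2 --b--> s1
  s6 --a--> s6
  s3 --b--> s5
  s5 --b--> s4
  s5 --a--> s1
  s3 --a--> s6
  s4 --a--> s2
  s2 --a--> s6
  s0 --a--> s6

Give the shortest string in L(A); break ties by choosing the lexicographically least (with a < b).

bba

A breadth-first search from s0 reaches an accepting state first via the path s0 → s5 → s4 → s2 on input bba.
No string of length < 3 is accepted (BFS exhausts all shorter strings without reaching an accepting state), and bba is the lexicographically least accepting string of length 3.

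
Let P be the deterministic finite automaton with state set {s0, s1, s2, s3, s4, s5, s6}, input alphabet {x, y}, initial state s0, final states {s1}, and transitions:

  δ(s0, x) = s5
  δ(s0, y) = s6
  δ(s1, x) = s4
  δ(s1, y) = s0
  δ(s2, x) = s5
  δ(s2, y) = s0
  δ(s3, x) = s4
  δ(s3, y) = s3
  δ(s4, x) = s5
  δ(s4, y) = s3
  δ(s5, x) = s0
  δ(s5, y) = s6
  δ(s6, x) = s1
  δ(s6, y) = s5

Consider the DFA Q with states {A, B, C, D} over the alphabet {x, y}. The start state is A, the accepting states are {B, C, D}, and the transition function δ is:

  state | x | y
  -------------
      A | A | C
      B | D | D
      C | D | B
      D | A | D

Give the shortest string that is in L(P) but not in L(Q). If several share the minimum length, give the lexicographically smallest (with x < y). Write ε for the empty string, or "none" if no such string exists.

The string yyyx is accepted by P but not by Q.
No shorter string lies in the difference, and yyyx is the lexicographically first length-4 string in L(P) \ L(Q).

yyyx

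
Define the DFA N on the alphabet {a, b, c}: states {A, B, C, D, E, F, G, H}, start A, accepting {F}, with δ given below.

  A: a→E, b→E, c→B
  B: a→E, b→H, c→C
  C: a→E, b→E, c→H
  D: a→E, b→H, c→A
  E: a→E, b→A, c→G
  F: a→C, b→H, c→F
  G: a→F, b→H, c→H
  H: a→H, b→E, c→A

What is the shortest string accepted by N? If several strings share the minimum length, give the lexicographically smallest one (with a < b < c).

A breadth-first search from A reaches an accepting state first via the path A → E → G → F on input aca.
No string of length < 3 is accepted (BFS exhausts all shorter strings without reaching an accepting state), and aca is the lexicographically least accepting string of length 3.

aca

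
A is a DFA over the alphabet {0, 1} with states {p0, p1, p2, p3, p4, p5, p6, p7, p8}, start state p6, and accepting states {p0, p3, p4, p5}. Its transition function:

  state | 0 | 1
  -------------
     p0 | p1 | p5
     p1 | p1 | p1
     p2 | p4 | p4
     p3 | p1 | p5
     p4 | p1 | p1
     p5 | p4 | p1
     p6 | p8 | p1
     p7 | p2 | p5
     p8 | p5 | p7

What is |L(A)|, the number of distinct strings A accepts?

The useful subgraph on states {p2, p4, p5, p6, p7, p8} is acyclic, so L(A) is finite; the longest accepting path visits 5 useful states, giving maximum string length 4.
Counting accepting paths from p6 by length: 1 of length 2, 2 of length 3, 3 of length 4. Total 6.

6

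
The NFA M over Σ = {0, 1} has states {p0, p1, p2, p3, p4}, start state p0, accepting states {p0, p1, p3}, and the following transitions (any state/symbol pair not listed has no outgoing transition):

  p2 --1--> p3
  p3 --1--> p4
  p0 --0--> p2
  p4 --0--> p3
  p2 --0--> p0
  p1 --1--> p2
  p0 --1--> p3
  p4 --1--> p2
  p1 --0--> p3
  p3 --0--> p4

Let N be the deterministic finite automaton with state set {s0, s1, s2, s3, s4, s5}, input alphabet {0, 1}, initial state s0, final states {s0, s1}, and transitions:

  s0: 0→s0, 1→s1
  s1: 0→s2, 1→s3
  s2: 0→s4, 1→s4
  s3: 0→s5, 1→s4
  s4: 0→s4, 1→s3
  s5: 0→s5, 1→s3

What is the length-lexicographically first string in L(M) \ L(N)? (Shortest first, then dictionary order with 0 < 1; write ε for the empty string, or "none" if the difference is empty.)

The string 100 is accepted by M but not by N.
No shorter string lies in the difference, and 100 is the lexicographically first length-3 string in L(M) \ L(N).

100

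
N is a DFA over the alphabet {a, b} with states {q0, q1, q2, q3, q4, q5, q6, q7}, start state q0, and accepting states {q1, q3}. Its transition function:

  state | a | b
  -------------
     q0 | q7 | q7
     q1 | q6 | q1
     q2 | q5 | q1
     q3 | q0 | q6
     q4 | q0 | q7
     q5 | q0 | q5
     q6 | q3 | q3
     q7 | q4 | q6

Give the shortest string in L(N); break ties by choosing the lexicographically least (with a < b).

A breadth-first search from q0 reaches an accepting state first via the path q0 → q7 → q6 → q3 on input aba.
No string of length < 3 is accepted (BFS exhausts all shorter strings without reaching an accepting state), and aba is the lexicographically least accepting string of length 3.

aba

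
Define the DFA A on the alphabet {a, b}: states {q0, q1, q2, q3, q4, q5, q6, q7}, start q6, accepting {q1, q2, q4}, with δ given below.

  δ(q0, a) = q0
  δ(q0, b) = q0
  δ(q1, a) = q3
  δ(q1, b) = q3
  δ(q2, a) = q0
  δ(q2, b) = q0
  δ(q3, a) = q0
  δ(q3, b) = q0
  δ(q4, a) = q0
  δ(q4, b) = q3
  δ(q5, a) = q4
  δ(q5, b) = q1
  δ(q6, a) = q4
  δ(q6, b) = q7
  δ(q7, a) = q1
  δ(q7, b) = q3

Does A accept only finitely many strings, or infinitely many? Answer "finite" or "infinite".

finite

The useful states (reachable from q6 and able to reach an accepting state) are {q1, q4, q6, q7}.
Restricted to these states the transition graph has no cycle, so every accepting path has bounded length and L is finite.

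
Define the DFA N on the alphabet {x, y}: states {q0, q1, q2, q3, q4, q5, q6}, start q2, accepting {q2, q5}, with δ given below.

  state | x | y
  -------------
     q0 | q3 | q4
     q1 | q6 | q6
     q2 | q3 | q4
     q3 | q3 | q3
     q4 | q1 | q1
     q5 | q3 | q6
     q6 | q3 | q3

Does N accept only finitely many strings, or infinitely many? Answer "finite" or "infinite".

finite

The useful states (reachable from q2 and able to reach an accepting state) are {q2}.
Restricted to these states the transition graph has no cycle, so every accepting path has bounded length and L is finite.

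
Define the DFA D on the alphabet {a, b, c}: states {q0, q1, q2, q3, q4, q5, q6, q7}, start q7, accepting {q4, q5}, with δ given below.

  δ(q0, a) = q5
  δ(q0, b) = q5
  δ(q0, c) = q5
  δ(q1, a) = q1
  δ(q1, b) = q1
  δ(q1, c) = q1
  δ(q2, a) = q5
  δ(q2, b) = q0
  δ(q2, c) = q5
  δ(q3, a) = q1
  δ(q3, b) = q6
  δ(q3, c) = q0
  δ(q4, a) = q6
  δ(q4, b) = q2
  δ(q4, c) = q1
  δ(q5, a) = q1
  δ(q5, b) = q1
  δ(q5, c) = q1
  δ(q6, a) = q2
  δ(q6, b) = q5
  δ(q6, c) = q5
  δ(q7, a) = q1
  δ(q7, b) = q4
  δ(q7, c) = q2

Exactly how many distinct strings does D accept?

The useful subgraph on states {q0, q2, q4, q5, q6, q7} is acyclic, so L(D) is finite; the longest accepting path visits 6 useful states, giving maximum string length 5.
Counting accepting paths from q7 by length: 1 of length 1, 2 of length 2, 7 of length 3, 5 of length 4, 3 of length 5. Total 18.

18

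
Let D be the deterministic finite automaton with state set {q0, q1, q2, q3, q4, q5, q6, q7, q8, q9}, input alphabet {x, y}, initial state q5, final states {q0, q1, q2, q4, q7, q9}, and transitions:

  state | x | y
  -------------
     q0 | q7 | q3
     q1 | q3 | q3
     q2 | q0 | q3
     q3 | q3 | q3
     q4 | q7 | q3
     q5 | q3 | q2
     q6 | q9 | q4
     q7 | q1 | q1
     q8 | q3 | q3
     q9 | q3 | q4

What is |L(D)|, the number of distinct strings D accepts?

The useful subgraph on states {q0, q1, q2, q5, q7} is acyclic, so L(D) is finite; the longest accepting path visits 5 useful states, giving maximum string length 4.
Counting accepting paths from q5 by length: 1 of length 1, 1 of length 2, 1 of length 3, 2 of length 4. Total 5.

5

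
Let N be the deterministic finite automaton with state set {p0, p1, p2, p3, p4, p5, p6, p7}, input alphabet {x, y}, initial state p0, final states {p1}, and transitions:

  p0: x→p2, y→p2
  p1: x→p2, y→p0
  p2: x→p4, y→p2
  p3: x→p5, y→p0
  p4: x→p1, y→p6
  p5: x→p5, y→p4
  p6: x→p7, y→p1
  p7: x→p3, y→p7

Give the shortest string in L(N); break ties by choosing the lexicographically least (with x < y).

xxx

A breadth-first search from p0 reaches an accepting state first via the path p0 → p2 → p4 → p1 on input xxx.
No string of length < 3 is accepted (BFS exhausts all shorter strings without reaching an accepting state), and xxx is the lexicographically least accepting string of length 3.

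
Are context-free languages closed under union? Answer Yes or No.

Yes

Take grammars for L₁ and L₂ with disjoint nonterminals and start symbols S₁, S₂; the grammar with a new start symbol and productions S → S₁ | S₂ generates L₁ ∪ L₂.
So the context-free languages are closed under union.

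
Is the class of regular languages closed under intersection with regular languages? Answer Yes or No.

This is a special case of closure under intersection: the product of the two DFAs, accepting on F₁ × F₂, recognises the intersection.
So the regular languages are closed under intersection with a regular language.

Yes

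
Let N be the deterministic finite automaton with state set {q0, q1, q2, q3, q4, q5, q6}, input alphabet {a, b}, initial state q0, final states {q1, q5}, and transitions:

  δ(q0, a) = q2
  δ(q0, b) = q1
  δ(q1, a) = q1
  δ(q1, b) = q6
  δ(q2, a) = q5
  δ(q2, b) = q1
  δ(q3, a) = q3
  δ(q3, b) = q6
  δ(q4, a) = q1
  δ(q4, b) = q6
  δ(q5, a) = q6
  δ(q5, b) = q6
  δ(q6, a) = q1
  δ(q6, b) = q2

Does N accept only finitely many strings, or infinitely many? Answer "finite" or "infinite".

infinite

State q1 is reachable from the start and can reach an accepting state, and it lies on the cycle q1 → q1.
Traversing that cycle any number of times yields accepted strings of unbounded length, so the language is infinite.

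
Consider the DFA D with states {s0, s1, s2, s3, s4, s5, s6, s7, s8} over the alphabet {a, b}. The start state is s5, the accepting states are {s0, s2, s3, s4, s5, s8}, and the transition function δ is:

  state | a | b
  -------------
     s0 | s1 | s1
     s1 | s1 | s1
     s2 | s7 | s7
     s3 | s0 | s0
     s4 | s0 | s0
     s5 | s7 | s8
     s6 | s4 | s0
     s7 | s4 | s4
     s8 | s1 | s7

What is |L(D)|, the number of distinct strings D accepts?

The useful subgraph on states {s0, s4, s5, s7, s8} is acyclic, so L(D) is finite; the longest accepting path visits 5 useful states, giving maximum string length 4.
Counting accepting paths from s5 by length: 1 of length 0, 1 of length 1, 2 of length 2, 6 of length 3, 4 of length 4. Total 14.

14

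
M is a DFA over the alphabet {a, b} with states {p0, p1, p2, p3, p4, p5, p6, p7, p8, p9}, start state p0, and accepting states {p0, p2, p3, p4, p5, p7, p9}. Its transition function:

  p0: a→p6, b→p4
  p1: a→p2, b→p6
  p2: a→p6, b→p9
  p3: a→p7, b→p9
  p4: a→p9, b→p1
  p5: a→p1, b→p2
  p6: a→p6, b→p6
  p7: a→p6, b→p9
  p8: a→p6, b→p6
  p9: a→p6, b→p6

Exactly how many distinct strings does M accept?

5

The useful subgraph on states {p0, p1, p2, p4, p9} is acyclic, so L(M) is finite; the longest accepting path visits 5 useful states, giving maximum string length 4.
Counting accepting paths from p0 by length: 1 of length 0, 1 of length 1, 1 of length 2, 1 of length 3, 1 of length 4. Total 5.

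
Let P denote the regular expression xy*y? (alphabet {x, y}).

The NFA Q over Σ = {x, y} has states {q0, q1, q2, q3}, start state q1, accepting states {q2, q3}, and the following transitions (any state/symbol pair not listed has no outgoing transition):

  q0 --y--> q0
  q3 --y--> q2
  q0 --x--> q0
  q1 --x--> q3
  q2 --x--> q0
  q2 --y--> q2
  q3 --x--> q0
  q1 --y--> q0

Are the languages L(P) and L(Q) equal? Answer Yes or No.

Converting the expression P to a DFA (subset construction, then merging equivalent states) gives the minimal DFA with states {p0, p1, p2}, start state p0, accepting states {p1} and transitions p0: x→p1, y→p2; p1: x→p2, y→p1; p2: x→p2, y→p2.
Exploring the product automaton P × Q from the start pair (p0, q1), following both machines on each input symbol, reaches 4 state pairs: (p0, q1), (p1, q3), (p2, q0), (p1, q2).
P accepts in {p1} and Q accepts in {q2, q3}. In every reachable pair the two components are either both accepting — (p1, q3), (p1, q2) — or both non-accepting, so no string is accepted by exactly one of the machines: L(P) \ L(Q) and L(Q) \ L(P) are both empty.
Hence every string is accepted by P iff it is accepted by Q, and the two languages coincide.

Yes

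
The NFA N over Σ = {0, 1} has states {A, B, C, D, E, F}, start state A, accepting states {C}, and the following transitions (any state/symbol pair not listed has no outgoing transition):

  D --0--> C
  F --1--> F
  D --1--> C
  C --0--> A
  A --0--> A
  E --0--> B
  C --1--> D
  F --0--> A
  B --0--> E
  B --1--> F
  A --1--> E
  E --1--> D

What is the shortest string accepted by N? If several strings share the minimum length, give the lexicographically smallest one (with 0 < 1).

110

A breadth-first search from A reaches an accepting state first via the path A → E → D → C on input 110.
No string of length < 3 is accepted (BFS exhausts all shorter strings without reaching an accepting state), and 110 is the lexicographically least accepting string of length 3.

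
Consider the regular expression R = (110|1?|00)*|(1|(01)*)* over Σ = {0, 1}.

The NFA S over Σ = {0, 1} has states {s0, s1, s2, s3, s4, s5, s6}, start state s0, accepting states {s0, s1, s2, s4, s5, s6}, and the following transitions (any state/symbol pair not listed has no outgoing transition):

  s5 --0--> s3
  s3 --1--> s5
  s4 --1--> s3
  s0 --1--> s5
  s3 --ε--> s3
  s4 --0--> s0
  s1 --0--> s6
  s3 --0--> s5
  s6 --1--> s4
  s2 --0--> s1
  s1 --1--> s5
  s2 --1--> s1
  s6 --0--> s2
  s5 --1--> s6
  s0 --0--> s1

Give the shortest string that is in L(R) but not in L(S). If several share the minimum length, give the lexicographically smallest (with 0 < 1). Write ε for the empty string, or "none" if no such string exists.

0011

The string 0011 is accepted by R but not by S.
No shorter string lies in the difference, and 0011 is the lexicographically first length-4 string in L(R) \ L(S).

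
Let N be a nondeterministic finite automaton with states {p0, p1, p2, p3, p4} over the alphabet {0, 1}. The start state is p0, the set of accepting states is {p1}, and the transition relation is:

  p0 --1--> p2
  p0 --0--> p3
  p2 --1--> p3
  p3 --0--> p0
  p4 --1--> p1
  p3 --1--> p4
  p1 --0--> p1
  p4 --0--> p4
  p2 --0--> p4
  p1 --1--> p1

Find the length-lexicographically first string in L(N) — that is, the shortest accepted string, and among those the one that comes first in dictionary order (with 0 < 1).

011

A breadth-first search from p0 reaches an accepting state first via the path p0 → p3 → p4 → p1 on input 011.
No string of length < 3 is accepted (BFS exhausts all shorter strings without reaching an accepting state), and 011 is the lexicographically least accepting string of length 3.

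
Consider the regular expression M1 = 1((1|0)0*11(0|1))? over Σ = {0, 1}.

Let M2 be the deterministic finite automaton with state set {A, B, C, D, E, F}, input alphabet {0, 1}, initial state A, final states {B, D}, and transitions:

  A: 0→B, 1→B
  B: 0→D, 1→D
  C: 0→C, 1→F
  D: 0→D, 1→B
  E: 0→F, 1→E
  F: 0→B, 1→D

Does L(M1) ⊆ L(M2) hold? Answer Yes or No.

Converting the expression M1 to a DFA (subset construction, then merging equivalent states) gives the minimal DFA with states {r0, r1, r2, r3, r4, r5, r6}, start state r0, accepting states {r2, r6} and transitions r0: 0→r1, 1→r2; r1: 0→r1, 1→r1; r2: 0→r3, 1→r3; r3: 0→r3, 1→r4; r4: 0→r1, 1→r5; r5: 0→r6, 1→r6; r6: 0→r1, 1→r1.
Exploring the product automaton M1 × M2 from the start pair (r0, A), following both machines on each input symbol, reaches 9 state pairs: (r0, A), (r1, B), (r2, B), (r1, D), (r3, D), (r4, B), (r5, D), (r6, D), (r6, B).
M1 accepts in {r2, r6} and M2 accepts in {B, D}. The reachable pairs whose M1-component is accepting are (r2, B), (r6, D), (r6, B); in each of them the M2-component is accepting too, so the product for L(M1) \ L(M2) (M1-component accepting, M2-component rejecting) has no reachable accepting pair and the difference is empty.
Hence every string in L(M1) is also in L(M2).

Yes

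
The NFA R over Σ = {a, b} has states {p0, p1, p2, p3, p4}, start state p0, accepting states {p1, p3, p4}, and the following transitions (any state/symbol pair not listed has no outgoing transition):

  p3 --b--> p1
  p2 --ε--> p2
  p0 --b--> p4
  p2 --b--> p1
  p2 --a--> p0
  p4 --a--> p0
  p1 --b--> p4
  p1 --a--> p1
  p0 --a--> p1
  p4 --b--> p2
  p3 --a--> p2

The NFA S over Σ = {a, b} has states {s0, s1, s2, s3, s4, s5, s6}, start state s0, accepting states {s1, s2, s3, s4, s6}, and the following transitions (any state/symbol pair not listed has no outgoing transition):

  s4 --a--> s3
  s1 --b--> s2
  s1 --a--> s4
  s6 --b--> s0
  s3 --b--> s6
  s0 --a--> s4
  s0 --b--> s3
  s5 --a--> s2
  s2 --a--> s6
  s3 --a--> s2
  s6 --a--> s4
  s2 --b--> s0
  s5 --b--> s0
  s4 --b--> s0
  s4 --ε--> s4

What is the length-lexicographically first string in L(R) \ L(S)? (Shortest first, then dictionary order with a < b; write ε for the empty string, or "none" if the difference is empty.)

ab

The string ab is accepted by R but not by S.
No shorter string lies in the difference, and ab is the lexicographically first length-2 string in L(R) \ L(S).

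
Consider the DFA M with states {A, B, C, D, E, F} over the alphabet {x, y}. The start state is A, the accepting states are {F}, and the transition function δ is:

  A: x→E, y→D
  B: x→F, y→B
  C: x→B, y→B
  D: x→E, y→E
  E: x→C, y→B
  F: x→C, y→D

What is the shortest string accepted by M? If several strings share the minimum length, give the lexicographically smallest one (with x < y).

xyx

A breadth-first search from A reaches an accepting state first via the path A → E → B → F on input xyx.
No string of length < 3 is accepted (BFS exhausts all shorter strings without reaching an accepting state), and xyx is the lexicographically least accepting string of length 3.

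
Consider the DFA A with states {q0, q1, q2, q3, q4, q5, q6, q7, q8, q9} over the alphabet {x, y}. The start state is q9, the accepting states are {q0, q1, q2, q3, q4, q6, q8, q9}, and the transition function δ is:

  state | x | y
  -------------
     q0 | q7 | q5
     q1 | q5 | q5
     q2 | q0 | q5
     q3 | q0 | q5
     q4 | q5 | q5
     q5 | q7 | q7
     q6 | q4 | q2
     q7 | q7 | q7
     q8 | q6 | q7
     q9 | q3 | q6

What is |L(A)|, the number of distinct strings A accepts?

The useful subgraph on states {q0, q2, q3, q4, q6, q9} is acyclic, so L(A) is finite; the longest accepting path visits 4 useful states, giving maximum string length 3.
Counting accepting paths from q9 by length: 1 of length 0, 2 of length 1, 3 of length 2, 1 of length 3. Total 7.

7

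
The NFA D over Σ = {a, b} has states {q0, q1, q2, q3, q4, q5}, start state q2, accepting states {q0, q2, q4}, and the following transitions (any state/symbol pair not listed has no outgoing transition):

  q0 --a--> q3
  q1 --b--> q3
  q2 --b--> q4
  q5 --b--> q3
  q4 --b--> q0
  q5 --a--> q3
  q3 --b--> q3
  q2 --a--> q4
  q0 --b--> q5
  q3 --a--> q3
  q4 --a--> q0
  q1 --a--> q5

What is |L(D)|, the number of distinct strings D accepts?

The useful subgraph on states {q0, q2, q4} is acyclic, so L(D) is finite; the longest accepting path visits 3 useful states, giving maximum string length 2.
Counting accepting paths from q2 by length: 1 of length 0, 2 of length 1, 4 of length 2. Total 7.

7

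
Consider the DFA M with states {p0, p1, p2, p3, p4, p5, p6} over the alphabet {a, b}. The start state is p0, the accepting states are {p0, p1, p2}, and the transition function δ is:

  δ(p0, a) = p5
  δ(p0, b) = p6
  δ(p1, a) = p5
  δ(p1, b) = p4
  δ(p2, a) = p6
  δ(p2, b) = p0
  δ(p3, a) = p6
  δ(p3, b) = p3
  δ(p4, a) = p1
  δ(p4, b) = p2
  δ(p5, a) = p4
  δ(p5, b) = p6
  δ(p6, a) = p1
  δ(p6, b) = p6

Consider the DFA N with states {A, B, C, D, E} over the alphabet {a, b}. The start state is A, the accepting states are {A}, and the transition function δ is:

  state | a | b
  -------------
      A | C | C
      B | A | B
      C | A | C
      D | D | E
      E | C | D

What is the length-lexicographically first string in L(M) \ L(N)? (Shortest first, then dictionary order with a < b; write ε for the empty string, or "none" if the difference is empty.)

The string aaa is accepted by M but not by N.
No shorter string lies in the difference, and aaa is the lexicographically first length-3 string in L(M) \ L(N).

aaa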